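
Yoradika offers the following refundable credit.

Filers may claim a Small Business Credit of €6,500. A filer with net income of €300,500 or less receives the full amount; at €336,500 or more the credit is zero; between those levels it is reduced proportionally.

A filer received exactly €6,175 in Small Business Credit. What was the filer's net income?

€302,300

€6,175 is 6,175/6,500 of the full €6,500, so 325/6,500 of the €36,000 range has been used: income = €300,500 + €36,000 × 325/6,500 = €302,300.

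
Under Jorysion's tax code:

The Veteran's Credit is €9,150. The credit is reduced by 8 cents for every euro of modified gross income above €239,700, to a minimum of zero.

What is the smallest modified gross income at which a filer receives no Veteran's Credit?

The credit falls by 8% of each euro above €239,700, so it reaches zero when the excess is €9,150 / 8% = €114,375: income = €239,700 + €114,375 = €354,075.

€354,075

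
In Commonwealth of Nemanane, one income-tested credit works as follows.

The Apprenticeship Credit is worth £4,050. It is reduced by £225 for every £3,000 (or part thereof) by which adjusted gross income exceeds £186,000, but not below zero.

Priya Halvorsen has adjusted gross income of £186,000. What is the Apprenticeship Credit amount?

Apprenticeship Credit: £186,000 is at or below the £186,000 threshold, so the full £4,050 applies.

£4,050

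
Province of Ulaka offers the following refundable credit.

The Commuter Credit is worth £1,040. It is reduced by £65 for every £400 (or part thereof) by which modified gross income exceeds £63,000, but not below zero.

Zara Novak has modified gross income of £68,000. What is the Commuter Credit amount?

£195

Commuter Credit: income exceeds £63,000 by £5,000, which is 13 full-or-partial £400 increments; reduction = 13 × £65 = £845, leaving £195.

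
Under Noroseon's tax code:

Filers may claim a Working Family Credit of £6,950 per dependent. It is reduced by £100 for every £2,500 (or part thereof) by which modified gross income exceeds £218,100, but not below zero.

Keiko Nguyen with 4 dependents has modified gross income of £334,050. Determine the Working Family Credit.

£23,100

Working Family Credit: base = 4 × £6,950 = £27,800. income exceeds £218,100 by £115,950, which is 47 full-or-partial £2,500 increments; reduction = 47 × £100 = £4,700, leaving £23,100.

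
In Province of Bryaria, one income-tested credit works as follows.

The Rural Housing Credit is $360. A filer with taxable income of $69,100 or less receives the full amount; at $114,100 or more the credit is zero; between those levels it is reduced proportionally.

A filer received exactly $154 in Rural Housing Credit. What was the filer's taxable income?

$94,850

$154 is 154/360 of the full $360, so 206/360 of the $45,000 range has been used: income = $69,100 + $45,000 × 206/360 = $94,850.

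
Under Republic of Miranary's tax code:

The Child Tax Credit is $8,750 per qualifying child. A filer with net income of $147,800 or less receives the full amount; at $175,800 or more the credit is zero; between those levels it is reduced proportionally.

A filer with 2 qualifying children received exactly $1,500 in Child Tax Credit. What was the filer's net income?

$173,400

Full credit = 2 × $8,750 = $17,500.
$1,500 is 1,500/17,500 of the full $17,500, so 16,000/17,500 of the $28,000 range has been used: income = $147,800 + $28,000 × 16,000/17,500 = $173,400.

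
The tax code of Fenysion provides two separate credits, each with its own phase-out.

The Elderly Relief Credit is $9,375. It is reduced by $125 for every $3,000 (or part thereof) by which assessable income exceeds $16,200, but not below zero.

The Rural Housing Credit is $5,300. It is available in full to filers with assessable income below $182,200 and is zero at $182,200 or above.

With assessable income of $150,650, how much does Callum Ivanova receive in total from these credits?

$9,050

Elderly Relief Credit: income exceeds $16,200 by $134,450, which is 45 full-or-partial $3,000 increments; reduction = 45 × $125 = $5,625, leaving $3,750.
Rural Housing Credit: $150,650 is below the $182,200 cutoff, so the full $5,300 applies.
Total: $3,750 + $5,300 = $9,050.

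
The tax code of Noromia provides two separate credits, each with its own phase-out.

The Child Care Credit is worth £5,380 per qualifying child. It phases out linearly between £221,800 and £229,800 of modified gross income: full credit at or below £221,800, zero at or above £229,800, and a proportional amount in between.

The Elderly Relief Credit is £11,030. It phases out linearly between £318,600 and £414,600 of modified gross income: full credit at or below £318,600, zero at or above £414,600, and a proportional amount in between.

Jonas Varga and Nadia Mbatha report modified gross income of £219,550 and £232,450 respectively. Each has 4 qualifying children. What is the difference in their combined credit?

£21,520

Jonas (£219,550): Child Care Credit: base = 4 × £5,380 = £21,520. £219,550 is at or below the £221,800 threshold, so the full £21,520 applies. Elderly Relief Credit: £219,550 is at or below the £318,600 threshold, so the full £11,030 applies. total £21,520 + £11,030 = £32,550
Nadia (£232,450): Child Care Credit: base = 4 × £5,380 = £21,520. £232,450 is at or above £229,800, so the credit is £0. Elderly Relief Credit: £232,450 is at or below the £318,600 threshold, so the full £11,030 applies. total £0 + £11,030 = £11,030
Difference: |£32,550 − £11,030| = £21,520.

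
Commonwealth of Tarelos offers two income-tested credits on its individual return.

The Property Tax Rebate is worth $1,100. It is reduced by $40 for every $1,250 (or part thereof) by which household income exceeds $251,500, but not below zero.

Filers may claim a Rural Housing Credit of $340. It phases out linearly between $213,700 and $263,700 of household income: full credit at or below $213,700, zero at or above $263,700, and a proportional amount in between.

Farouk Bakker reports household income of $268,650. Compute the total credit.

Property Tax Rebate: income exceeds $251,500 by $17,150, which is 14 full-or-partial $1,250 increments; reduction = 14 × $40 = $560, leaving $540.
Rural Housing Credit: $268,650 is at or above $263,700, so the credit is $0.
Total: $540 + $0 = $540.

$540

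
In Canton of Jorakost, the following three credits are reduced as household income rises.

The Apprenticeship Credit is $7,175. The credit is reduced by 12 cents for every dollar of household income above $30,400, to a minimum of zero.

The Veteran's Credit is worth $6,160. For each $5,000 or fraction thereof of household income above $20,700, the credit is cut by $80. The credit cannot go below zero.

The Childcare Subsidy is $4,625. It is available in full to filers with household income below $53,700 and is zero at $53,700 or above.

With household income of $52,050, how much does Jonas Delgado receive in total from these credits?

$14,802

Apprenticeship Credit: 12% of the $21,650 excess over $30,400 is $2,598; credit = $7,175 − $2,598 = $4,577.
Veteran's Credit: income exceeds $20,700 by $31,350, which is 7 full-or-partial $5,000 increments; reduction = 7 × $80 = $560, leaving $5,600.
Childcare Subsidy: $52,050 is below the $53,700 cutoff, so the full $4,625 applies.
Total: $4,577 + $5,600 + $4,625 = $14,802.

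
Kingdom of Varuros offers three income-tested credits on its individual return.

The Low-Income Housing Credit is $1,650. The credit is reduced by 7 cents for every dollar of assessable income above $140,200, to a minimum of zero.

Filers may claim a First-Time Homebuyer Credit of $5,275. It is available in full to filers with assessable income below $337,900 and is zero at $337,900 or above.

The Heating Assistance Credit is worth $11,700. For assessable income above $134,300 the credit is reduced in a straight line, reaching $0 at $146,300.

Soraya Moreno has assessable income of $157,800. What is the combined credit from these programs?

$5,693

Low-Income Housing Credit: 7% of the $17,600 excess over $140,200 is $1,232; credit = $1,650 − $1,232 = $418.
First-Time Homebuyer Credit: $157,800 is below the $337,900 cutoff, so the full $5,275 applies.
Heating Assistance Credit: $157,800 is at or above $146,300, so the credit is $0.
Total: $418 + $5,275 + $0 = $5,693.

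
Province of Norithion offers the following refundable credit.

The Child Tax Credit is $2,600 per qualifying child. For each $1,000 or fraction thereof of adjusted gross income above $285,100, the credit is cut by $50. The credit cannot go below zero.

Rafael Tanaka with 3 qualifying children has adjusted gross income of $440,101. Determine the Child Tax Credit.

Child Tax Credit: base = 3 × $2,600 = $7,800. income exceeds $285,100 by $155,001 → 156 increments × $50 = $7,800 ≥ base, so the credit is $0.

$0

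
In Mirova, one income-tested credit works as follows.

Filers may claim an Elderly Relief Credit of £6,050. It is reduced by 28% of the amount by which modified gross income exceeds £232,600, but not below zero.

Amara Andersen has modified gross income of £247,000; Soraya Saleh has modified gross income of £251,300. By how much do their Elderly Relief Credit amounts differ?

Amara (£247,000): Elderly Relief Credit: 28% of the £14,400 excess over £232,600 is £4,032; credit = £6,050 − £4,032 = £2,018.
Soraya (£251,300): Elderly Relief Credit: 28% of the £18,700 excess over £232,600 is £5,236; credit = £6,050 − £5,236 = £814.
Difference: |£2,018 − £814| = £1,204.

£1,204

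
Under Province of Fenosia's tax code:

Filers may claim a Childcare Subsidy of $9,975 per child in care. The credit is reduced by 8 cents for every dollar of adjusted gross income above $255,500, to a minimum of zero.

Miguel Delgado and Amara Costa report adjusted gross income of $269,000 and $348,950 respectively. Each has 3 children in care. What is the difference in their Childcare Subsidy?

Miguel ($269,000): Childcare Subsidy: base = 3 × $9,975 = $29,925. 8% of the $13,500 excess over $255,500 is $1,080; credit = $29,925 − $1,080 = $28,845.
Amara ($348,950): Childcare Subsidy: base = 3 × $9,975 = $29,925. 8% of the $93,450 excess over $255,500 is $7,476; credit = $29,925 − $7,476 = $22,449.
Difference: |$28,845 − $22,449| = $6,396.

$6,396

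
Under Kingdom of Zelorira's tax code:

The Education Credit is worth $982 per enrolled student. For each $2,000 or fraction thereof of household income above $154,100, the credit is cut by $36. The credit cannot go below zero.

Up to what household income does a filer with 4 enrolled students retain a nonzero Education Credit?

$372,100

Full credit = 4 × $982 = $3,928.
After 109 increments the reduction is 109 × $36 = $3,924, leaving $4; one more increment wipes it out. Increment 109 ends at excess 109 × $2,000 = $218,000, so the highest qualifying income is $154,100 + $218,000 = $372,100.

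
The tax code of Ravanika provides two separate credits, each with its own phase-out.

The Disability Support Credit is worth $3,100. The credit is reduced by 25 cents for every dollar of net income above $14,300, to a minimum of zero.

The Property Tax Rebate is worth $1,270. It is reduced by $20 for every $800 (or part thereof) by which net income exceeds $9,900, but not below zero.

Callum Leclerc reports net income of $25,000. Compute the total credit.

$1,315

Disability Support Credit: 25% of the $10,700 excess over $14,300 is $2,675; credit = $3,100 − $2,675 = $425.
Property Tax Rebate: income exceeds $9,900 by $15,100, which is 19 full-or-partial $800 increments; reduction = 19 × $20 = $380, leaving $890.
Total: $425 + $890 = $1,315.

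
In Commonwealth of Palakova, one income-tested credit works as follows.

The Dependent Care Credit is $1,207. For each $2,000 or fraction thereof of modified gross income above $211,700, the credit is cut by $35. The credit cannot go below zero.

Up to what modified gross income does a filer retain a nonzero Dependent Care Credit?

$279,700

After 34 increments the reduction is 34 × $35 = $1,190, leaving $17; one more increment wipes it out. Increment 34 ends at excess 34 × $2,000 = $68,000, so the highest qualifying income is $211,700 + $68,000 = $279,700.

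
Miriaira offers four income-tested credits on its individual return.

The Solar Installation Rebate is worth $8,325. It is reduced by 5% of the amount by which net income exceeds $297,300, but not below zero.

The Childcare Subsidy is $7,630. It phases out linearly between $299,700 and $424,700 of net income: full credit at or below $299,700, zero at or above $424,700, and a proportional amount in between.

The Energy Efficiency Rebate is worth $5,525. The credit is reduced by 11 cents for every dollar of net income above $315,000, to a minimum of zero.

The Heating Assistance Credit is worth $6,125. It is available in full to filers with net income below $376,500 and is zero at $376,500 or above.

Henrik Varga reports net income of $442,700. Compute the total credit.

$1,055

Solar Installation Rebate: 5% of the $145,400 excess over $297,300 is $7,270; credit = $8,325 − $7,270 = $1,055.
Childcare Subsidy: $442,700 is at or above $424,700, so the credit is $0.
Energy Efficiency Rebate: 11% of the $127,700 excess over $315,000 is $14,047 ≥ base, so the credit is $0.
Heating Assistance Credit: $442,700 meets or exceeds the $376,500 cutoff, so the credit is $0.
Total: $1,055 + $0 + $0 + $0 = $1,055.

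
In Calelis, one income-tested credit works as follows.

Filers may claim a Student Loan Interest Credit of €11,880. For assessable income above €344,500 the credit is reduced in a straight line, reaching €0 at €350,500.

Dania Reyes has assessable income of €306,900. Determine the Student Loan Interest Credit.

€11,880

Student Loan Interest Credit: €306,900 is at or below the €344,500 threshold, so the full €11,880 applies.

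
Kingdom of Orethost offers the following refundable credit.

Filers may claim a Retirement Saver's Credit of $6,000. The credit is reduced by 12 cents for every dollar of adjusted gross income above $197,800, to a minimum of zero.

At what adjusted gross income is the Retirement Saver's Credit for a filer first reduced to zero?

$247,800

The credit falls by 12% of each dollar above $197,800, so it reaches zero when the excess is $6,000 / 12% = $50,000: income = $197,800 + $50,000 = $247,800.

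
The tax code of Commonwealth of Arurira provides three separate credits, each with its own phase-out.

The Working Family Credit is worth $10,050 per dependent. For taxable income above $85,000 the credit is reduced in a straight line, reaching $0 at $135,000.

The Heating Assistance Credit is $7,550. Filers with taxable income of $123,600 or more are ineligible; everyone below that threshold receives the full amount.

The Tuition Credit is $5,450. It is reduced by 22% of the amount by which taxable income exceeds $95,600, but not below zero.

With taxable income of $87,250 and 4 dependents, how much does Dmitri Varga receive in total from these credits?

$51,391

Working Family Credit: base = 4 × $10,050 = $40,200. $87,250 is $2,250 into a $50,000 phase-out range, leaving 47,750/50,000 of the credit: $40,200 × 47,750/50,000 = $38,391.
Heating Assistance Credit: $87,250 is below the $123,600 cutoff, so the full $7,550 applies.
Tuition Credit: $87,250 is at or below the $95,600 threshold, so the full $5,450 applies.
Total: $38,391 + $7,550 + $5,450 = $51,391.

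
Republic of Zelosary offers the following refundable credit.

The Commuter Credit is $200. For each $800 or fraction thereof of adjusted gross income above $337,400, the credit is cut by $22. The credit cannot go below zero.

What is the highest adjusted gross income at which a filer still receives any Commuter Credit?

$344,600

After 9 increments the reduction is 9 × $22 = $198, leaving $2; one more increment wipes it out. Increment 9 ends at excess 9 × $800 = $7,200, so the highest qualifying income is $337,400 + $7,200 = $344,600.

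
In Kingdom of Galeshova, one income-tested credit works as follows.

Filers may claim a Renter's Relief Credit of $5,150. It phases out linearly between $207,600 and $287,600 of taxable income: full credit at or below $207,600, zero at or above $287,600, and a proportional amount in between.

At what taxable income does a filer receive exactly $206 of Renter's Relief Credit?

$284,400

$206 is 206/5,150 of the full $5,150, so 4,944/5,150 of the $80,000 range has been used: income = $207,600 + $80,000 × 4,944/5,150 = $284,400.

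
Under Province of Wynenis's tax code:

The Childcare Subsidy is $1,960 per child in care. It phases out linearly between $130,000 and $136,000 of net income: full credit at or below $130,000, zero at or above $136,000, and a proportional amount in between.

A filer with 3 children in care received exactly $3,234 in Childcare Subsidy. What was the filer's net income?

$132,700

Full credit = 3 × $1,960 = $5,880.
$3,234 is 3,234/5,880 of the full $5,880, so 2,646/5,880 of the $6,000 range has been used: income = $130,000 + $6,000 × 2,646/5,880 = $132,700.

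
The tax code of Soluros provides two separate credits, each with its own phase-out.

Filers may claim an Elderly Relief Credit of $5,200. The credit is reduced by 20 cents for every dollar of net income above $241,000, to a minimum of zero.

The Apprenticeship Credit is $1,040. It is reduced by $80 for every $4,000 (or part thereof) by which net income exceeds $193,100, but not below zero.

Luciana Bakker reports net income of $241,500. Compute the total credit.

Elderly Relief Credit: 20% of the $500 excess over $241,000 is $100; credit = $5,200 − $100 = $5,100.
Apprenticeship Credit: income exceeds $193,100 by $48,400 → 13 increments × $80 = $1,040 ≥ base, so the credit is $0.
Total: $5,100 + $0 = $5,100.

$5,100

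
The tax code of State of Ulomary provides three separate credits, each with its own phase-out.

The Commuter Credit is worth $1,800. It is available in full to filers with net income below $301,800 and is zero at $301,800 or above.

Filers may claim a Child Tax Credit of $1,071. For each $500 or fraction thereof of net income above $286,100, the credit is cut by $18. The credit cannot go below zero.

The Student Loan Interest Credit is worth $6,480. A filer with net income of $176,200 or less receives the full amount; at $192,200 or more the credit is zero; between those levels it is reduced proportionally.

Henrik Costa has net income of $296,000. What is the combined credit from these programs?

Commuter Credit: $296,000 is below the $301,800 cutoff, so the full $1,800 applies.
Child Tax Credit: income exceeds $286,100 by $9,900, which is 20 full-or-partial $500 increments; reduction = 20 × $18 = $360, leaving $711.
Student Loan Interest Credit: $296,000 is at or above $192,200, so the credit is $0.
Total: $1,800 + $711 + $0 = $2,511.

$2,511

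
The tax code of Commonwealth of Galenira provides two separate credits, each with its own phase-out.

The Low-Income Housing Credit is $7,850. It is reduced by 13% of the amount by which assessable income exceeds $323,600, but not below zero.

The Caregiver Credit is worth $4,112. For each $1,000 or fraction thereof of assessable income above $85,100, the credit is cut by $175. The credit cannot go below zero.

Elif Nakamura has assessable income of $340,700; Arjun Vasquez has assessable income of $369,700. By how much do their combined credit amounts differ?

$3,770

Elif ($340,700): Low-Income Housing Credit: 13% of the $17,100 excess over $323,600 is $2,223; credit = $7,850 − $2,223 = $5,627. Caregiver Credit: income exceeds $85,100 by $255,600 → 256 increments × $175 = $44,800 ≥ base, so the credit is $0. total $5,627 + $0 = $5,627
Arjun ($369,700): Low-Income Housing Credit: 13% of the $46,100 excess over $323,600 is $5,993; credit = $7,850 − $5,993 = $1,857. Caregiver Credit: income exceeds $85,100 by $284,600 → 285 increments × $175 = $49,875 ≥ base, so the credit is $0. total $1,857 + $0 = $1,857
Difference: |$5,627 − $1,857| = $3,770.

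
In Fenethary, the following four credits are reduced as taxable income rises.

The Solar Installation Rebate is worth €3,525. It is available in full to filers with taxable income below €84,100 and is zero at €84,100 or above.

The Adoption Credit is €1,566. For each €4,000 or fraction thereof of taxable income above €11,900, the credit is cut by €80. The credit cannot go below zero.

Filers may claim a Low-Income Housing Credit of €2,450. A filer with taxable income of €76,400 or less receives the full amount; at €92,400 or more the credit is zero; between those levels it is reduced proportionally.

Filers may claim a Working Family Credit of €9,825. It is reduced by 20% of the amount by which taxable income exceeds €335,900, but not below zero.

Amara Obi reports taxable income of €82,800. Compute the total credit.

€14,946

Solar Installation Rebate: €82,800 is below the €84,100 cutoff, so the full €3,525 applies.
Adoption Credit: income exceeds €11,900 by €70,900, which is 18 full-or-partial €4,000 increments; reduction = 18 × €80 = €1,440, leaving €126.
Low-Income Housing Credit: €82,800 is €6,400 into a €16,000 phase-out range, leaving 9,600/16,000 of the credit: €2,450 × 9,600/16,000 = €1,470.
Working Family Credit: €82,800 is at or below the €335,900 threshold, so the full €9,825 applies.
Total: €3,525 + €126 + €1,470 + €9,825 = €14,946.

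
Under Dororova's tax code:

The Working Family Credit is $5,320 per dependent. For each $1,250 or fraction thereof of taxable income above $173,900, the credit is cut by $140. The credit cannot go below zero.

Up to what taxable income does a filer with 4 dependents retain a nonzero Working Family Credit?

Full credit = 4 × $5,320 = $21,280.
After 151 increments the reduction is 151 × $140 = $21,140, leaving $140; one more increment wipes it out. Increment 151 ends at excess 151 × $1,250 = $188,750, so the highest qualifying income is $173,900 + $188,750 = $362,650.

$362,650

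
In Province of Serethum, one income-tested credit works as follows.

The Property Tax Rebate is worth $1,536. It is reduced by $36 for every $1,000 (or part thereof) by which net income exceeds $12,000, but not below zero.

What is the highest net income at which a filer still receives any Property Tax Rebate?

$54,000

After 42 increments the reduction is 42 × $36 = $1,512, leaving $24; one more increment wipes it out. Increment 42 ends at excess 42 × $1,000 = $42,000, so the highest qualifying income is $12,000 + $42,000 = $54,000.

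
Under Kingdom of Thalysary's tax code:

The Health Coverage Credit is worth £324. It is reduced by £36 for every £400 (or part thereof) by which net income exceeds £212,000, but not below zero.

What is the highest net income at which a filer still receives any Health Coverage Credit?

After 8 increments the reduction is 8 × £36 = £288, leaving £36; one more increment wipes it out. Increment 8 ends at excess 8 × £400 = £3,200, so the highest qualifying income is £212,000 + £3,200 = £215,200.

£215,200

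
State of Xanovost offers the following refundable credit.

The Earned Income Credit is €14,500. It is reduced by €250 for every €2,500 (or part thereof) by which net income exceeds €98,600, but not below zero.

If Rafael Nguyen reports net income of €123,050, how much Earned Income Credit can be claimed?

Earned Income Credit: income exceeds €98,600 by €24,450, which is 10 full-or-partial €2,500 increments; reduction = 10 × €250 = €2,500, leaving €12,000.

€12,000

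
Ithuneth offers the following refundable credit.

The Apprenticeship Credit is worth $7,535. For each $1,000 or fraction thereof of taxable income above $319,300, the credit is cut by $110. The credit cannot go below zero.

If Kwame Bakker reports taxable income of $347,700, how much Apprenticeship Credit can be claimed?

$4,345

Apprenticeship Credit: income exceeds $319,300 by $28,400, which is 29 full-or-partial $1,000 increments; reduction = 29 × $110 = $3,190, leaving $4,345.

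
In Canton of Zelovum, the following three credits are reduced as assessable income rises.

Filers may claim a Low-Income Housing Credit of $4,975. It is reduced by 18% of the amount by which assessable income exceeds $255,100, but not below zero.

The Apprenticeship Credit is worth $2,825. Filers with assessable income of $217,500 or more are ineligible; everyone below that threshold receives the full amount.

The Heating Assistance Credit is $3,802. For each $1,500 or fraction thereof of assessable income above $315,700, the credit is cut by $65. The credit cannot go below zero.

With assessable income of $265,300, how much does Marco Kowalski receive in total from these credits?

$6,941

Low-Income Housing Credit: 18% of the $10,200 excess over $255,100 is $1,836; credit = $4,975 − $1,836 = $3,139.
Apprenticeship Credit: $265,300 meets or exceeds the $217,500 cutoff, so the credit is $0.
Heating Assistance Credit: $265,300 is at or below the $315,700 threshold, so the full $3,802 applies.
Total: $3,139 + $0 + $3,802 = $6,941.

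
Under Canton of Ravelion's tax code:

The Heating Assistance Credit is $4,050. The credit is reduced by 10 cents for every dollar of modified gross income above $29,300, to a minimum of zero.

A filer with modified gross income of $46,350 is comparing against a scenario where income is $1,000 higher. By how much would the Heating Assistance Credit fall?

At $46,350 — 10% of the $17,050 excess over $29,300 is $1,705; credit = $4,050 − $1,705 = $2,345.
At $47,350 — 10% of the $18,050 excess over $29,300 is $1,805; credit = $4,050 − $1,805 = $2,245.
Lost: $2,345 − $2,245 = $100.

$100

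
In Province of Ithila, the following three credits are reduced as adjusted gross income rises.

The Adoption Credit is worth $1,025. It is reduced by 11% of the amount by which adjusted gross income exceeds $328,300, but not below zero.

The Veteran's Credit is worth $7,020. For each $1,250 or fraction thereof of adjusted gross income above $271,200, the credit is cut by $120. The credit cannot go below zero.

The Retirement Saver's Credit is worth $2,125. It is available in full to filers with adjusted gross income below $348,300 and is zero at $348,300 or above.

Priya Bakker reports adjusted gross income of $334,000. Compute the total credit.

Adoption Credit: 11% of the $5,700 excess over $328,300 is $627; credit = $1,025 − $627 = $398.
Veteran's Credit: income exceeds $271,200 by $62,800, which is 51 full-or-partial $1,250 increments; reduction = 51 × $120 = $6,120, leaving $900.
Retirement Saver's Credit: $334,000 is below the $348,300 cutoff, so the full $2,125 applies.
Total: $398 + $900 + $2,125 = $3,423.

$3,423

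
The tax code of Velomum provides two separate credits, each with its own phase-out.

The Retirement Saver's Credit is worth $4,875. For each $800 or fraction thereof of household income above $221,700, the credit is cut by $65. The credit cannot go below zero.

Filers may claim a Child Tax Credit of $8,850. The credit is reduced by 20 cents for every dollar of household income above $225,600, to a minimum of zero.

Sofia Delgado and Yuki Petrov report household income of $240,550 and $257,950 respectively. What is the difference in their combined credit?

$4,910

Sofia ($240,550): Retirement Saver's Credit: income exceeds $221,700 by $18,850, which is 24 full-or-partial $800 increments; reduction = 24 × $65 = $1,560, leaving $3,315. Child Tax Credit: 20% of the $14,950 excess over $225,600 is $2,990; credit = $8,850 − $2,990 = $5,860. total $3,315 + $5,860 = $9,175
Yuki ($257,950): Retirement Saver's Credit: income exceeds $221,700 by $36,250, which is 46 full-or-partial $800 increments; reduction = 46 × $65 = $2,990, leaving $1,885. Child Tax Credit: 20% of the $32,350 excess over $225,600 is $6,470; credit = $8,850 − $6,470 = $2,380. total $1,885 + $2,380 = $4,265
Difference: |$9,175 − $4,265| = $4,910.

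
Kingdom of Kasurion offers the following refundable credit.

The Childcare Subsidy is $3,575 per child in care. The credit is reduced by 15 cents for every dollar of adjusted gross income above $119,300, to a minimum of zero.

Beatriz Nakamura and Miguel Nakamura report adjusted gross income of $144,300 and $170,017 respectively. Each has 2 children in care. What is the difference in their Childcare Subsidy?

$3,400

Beatriz ($144,300): Childcare Subsidy: base = 2 × $3,575 = $7,150. 15% of the $25,000 excess over $119,300 is $3,750; credit = $7,150 − $3,750 = $3,400.
Miguel ($170,017): Childcare Subsidy: base = 2 × $3,575 = $7,150. 15% of the $50,717 excess over $119,300 is $7,607.55 ≥ base, so the credit is $0.
Difference: |$3,400 − $0| = $3,400.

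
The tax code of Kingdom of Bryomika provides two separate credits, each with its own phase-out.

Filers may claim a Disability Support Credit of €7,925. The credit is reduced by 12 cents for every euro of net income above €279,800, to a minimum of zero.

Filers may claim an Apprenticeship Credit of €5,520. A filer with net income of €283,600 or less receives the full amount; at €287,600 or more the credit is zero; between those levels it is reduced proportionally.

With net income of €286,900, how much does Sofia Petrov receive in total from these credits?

€8,039

Disability Support Credit: 12% of the €7,100 excess over €279,800 is €852; credit = €7,925 − €852 = €7,073.
Apprenticeship Credit: €286,900 is €3,300 into a €4,000 phase-out range, leaving 700/4,000 of the credit: €5,520 × 700/4,000 = €966.
Total: €7,073 + €966 = €8,039.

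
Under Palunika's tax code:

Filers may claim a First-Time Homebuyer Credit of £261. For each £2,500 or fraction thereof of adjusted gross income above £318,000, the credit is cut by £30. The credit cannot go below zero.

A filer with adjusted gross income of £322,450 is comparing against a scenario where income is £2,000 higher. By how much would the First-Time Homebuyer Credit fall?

£30

At £322,450 — income exceeds £318,000 by £4,450, which is 2 full-or-partial £2,500 increments; reduction = 2 × £30 = £60, leaving £201.
At £324,450 — income exceeds £318,000 by £6,450, which is 3 full-or-partial £2,500 increments; reduction = 3 × £30 = £90, leaving £171.
Lost: £201 − £171 = £30.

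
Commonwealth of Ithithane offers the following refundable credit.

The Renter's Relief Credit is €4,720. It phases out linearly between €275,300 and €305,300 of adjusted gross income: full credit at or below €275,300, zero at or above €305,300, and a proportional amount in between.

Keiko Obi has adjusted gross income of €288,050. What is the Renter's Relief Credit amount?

Renter's Relief Credit: €288,050 is €12,750 into a €30,000 phase-out range, leaving 17,250/30,000 of the credit: €4,720 × 17,250/30,000 = €2,714.

€2,714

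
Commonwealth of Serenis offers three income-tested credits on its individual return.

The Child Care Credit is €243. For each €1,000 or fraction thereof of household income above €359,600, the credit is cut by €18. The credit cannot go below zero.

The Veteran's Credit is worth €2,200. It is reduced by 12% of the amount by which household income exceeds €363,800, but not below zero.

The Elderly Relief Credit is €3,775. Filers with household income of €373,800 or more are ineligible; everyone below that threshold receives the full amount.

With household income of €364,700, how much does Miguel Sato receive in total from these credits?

€6,002

Child Care Credit: income exceeds €359,600 by €5,100, which is 6 full-or-partial €1,000 increments; reduction = 6 × €18 = €108, leaving €135.
Veteran's Credit: 12% of the €900 excess over €363,800 is €108; credit = €2,200 − €108 = €2,092.
Elderly Relief Credit: €364,700 is below the €373,800 cutoff, so the full €3,775 applies.
Total: €135 + €2,092 + €3,775 = €6,002.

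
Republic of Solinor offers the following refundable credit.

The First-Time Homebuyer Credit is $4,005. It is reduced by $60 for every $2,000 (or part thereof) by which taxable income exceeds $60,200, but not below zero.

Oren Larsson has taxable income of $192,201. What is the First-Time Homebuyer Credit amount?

First-Time Homebuyer Credit: income exceeds $60,200 by $132,001 → 67 increments × $60 = $4,020 ≥ base, so the credit is $0.

$0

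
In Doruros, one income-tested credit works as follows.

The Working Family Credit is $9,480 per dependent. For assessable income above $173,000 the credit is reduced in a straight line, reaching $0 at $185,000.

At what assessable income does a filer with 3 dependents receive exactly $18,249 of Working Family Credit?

Full credit = 3 × $9,480 = $28,440.
$18,249 is 18,249/28,440 of the full $28,440, so 10,191/28,440 of the $12,000 range has been used: income = $173,000 + $12,000 × 10,191/28,440 = $177,300.

$177,300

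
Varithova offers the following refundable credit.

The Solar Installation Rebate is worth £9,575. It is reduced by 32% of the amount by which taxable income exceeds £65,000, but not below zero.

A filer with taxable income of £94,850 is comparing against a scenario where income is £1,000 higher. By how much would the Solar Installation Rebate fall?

At £94,850 — 32% of the £29,850 excess over £65,000 is £9,552; credit = £9,575 − £9,552 = £23.
At £95,850 — 32% of the £30,850 excess over £65,000 is £9,872 ≥ base, so the credit is £0.
Lost: £23 − £0 = £23.

£23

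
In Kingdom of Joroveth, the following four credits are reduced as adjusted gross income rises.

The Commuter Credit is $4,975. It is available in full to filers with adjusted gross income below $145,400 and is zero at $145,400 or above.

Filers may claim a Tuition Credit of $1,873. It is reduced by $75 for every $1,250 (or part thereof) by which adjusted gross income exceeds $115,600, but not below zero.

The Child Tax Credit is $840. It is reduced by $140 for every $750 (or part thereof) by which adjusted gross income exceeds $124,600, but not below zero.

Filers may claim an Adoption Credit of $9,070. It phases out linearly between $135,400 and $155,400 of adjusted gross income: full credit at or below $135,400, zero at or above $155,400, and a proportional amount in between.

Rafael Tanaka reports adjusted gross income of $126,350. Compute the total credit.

$15,663

Commuter Credit: $126,350 is below the $145,400 cutoff, so the full $4,975 applies.
Tuition Credit: income exceeds $115,600 by $10,750, which is 9 full-or-partial $1,250 increments; reduction = 9 × $75 = $675, leaving $1,198.
Child Tax Credit: income exceeds $124,600 by $1,750, which is 3 full-or-partial $750 increments; reduction = 3 × $140 = $420, leaving $420.
Adoption Credit: $126,350 is at or below the $135,400 threshold, so the full $9,070 applies.
Total: $4,975 + $1,198 + $420 + $9,070 = $15,663.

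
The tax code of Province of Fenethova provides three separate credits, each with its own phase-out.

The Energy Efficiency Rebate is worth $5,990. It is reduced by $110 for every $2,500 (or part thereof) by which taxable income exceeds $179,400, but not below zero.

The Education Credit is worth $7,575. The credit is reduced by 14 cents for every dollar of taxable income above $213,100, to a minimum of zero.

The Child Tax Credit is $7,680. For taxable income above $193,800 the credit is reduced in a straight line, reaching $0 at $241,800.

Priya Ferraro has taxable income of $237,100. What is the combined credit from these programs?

Energy Efficiency Rebate: income exceeds $179,400 by $57,700, which is 24 full-or-partial $2,500 increments; reduction = 24 × $110 = $2,640, leaving $3,350.
Education Credit: 14% of the $24,000 excess over $213,100 is $3,360; credit = $7,575 − $3,360 = $4,215.
Child Tax Credit: $237,100 is $43,300 into a $48,000 phase-out range, leaving 4,700/48,000 of the credit: $7,680 × 4,700/48,000 = $752.
Total: $3,350 + $4,215 + $752 = $8,317.

$8,317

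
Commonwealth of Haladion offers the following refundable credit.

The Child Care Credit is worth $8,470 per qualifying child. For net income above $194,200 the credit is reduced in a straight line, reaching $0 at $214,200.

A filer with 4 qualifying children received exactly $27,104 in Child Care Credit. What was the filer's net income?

$198,200

Full credit = 4 × $8,470 = $33,880.
$27,104 is 27,104/33,880 of the full $33,880, so 6,776/33,880 of the $20,000 range has been used: income = $194,200 + $20,000 × 6,776/33,880 = $198,200.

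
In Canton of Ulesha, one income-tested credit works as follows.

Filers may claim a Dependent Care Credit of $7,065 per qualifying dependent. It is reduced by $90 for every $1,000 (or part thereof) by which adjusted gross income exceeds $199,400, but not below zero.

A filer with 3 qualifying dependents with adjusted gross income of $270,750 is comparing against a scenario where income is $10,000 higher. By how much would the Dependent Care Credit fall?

At $270,750 — base = 3 × $7,065 = $21,195. income exceeds $199,400 by $71,350, which is 72 full-or-partial $1,000 increments; reduction = 72 × $90 = $6,480, leaving $14,715.
At $280,750 — base = 3 × $7,065 = $21,195. income exceeds $199,400 by $81,350, which is 82 full-or-partial $1,000 increments; reduction = 82 × $90 = $7,380, leaving $13,815.
Lost: $14,715 − $13,815 = $900.

$900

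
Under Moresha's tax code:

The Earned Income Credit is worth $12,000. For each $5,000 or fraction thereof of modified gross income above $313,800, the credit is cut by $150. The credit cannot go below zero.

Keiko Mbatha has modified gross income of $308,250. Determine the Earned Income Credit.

Earned Income Credit: $308,250 is at or below the $313,800 threshold, so the full $12,000 applies.

$12,000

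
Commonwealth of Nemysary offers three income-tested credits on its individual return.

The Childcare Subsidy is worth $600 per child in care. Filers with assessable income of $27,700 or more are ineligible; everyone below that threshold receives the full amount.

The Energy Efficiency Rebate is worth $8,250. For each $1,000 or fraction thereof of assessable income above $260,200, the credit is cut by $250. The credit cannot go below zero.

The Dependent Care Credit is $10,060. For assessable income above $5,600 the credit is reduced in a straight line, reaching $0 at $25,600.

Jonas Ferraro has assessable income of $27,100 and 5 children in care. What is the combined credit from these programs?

$11,250

Childcare Subsidy: base = 5 × $600 = $3,000. $27,100 is below the $27,700 cutoff, so the full $3,000 applies.
Energy Efficiency Rebate: $27,100 is at or below the $260,200 threshold, so the full $8,250 applies.
Dependent Care Credit: $27,100 is at or above $25,600, so the credit is $0.
Total: $3,000 + $8,250 + $0 = $11,250.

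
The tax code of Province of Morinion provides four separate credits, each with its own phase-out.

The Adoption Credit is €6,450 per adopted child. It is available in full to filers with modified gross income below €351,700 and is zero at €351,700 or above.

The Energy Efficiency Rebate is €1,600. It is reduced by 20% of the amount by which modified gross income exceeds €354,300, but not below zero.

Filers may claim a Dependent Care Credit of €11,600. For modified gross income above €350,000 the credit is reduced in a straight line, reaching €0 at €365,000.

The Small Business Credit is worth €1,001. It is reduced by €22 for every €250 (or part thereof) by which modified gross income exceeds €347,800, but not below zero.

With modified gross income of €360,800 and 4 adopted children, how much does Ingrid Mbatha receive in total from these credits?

Adoption Credit: base = 4 × €6,450 = €25,800. €360,800 meets or exceeds the €351,700 cutoff, so the credit is €0.
Energy Efficiency Rebate: 20% of the €6,500 excess over €354,300 is €1,300; credit = €1,600 − €1,300 = €300.
Dependent Care Credit: €360,800 is €10,800 into a €15,000 phase-out range, leaving 4,200/15,000 of the credit: €11,600 × 4,200/15,000 = €3,248.
Small Business Credit: income exceeds €347,800 by €13,000 → 52 increments × €22 = €1,144 ≥ base, so the credit is €0.
Total: €0 + €300 + €3,248 + €0 = €3,548.

€3,548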